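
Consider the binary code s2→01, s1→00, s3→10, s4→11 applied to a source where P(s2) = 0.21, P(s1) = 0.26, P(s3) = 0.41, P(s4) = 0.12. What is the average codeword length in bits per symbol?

L̄ = Σ pᵢ·ℓᵢ = 0.21·2 + 0.26·2 + 0.41·2 + 0.12·2 = 2 bits/symbol.

2 bits/symbol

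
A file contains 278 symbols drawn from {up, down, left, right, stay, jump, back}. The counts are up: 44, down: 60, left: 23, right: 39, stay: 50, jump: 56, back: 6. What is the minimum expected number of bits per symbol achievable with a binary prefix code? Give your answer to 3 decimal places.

2.687 bits/symbol

Probabilities are the counts divided by 278.
Repeatedly combine the two least-probable nodes; the expected code length is the sum of the merged weights.
merge 3/139 + 23/278 → 29/278
merge 29/278 + 39/278 → 34/139
merge 22/139 + 25/139 → 47/139
merge 28/139 + 30/139 → 58/139
merge 34/139 + 47/139 → 81/139
merge 58/139 + 81/139 → 1
L = 29/278 + 34/139 + 47/139 + 58/139 + 81/139 + 1 = 747/278 ≈ 2.687 bits/symbol.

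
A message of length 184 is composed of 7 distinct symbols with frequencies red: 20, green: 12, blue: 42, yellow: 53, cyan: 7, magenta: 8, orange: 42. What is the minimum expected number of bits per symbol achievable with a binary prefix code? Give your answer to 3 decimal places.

Probabilities are the counts divided by 184.
Repeatedly combine the two least-probable nodes; the expected code length is the sum of the merged weights.
merge 7/184 + 1/23 → 15/184
merge 3/46 + 15/184 → 27/184
merge 5/46 + 27/184 → 47/184
merge 21/92 + 21/92 → 21/46
merge 47/184 + 53/184 → 25/46
merge 21/46 + 25/46 → 1
L = 15/184 + 27/184 + 47/184 + 21/46 + 25/46 + 1 = 457/184 ≈ 2.484 bits/symbol.

2.484 bits/symbol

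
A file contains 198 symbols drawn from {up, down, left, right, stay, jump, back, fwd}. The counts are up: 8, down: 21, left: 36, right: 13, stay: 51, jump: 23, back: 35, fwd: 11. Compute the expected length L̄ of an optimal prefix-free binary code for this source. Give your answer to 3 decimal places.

Probabilities are the counts divided by 198.
Repeatedly combine the two least-probable nodes; the expected code length is the sum of the merged weights.
merge 4/99 + 1/18 → 19/198
merge 13/198 + 19/198 → 16/99
merge 7/66 + 23/198 → 2/9
merge 16/99 + 35/198 → 67/198
merge 2/11 + 2/9 → 40/99
merge 17/66 + 67/198 → 59/99
merge 40/99 + 59/99 → 1
L = 19/198 + 16/99 + 2/9 + 67/198 + 40/99 + 59/99 + 1 = 31/11 ≈ 2.818 bits/symbol.

2.818 bits/symbol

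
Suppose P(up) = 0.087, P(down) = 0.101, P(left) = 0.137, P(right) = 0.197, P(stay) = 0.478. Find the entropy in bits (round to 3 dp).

2.004 bits

H = −Σ pᵢ log₂ pᵢ.
−0.087·log₂(0.087) = 0.3065
−0.101·log₂(0.101) = 0.3341
−0.137·log₂(0.137) = 0.3929
−0.197·log₂(0.197) = 0.4617
−0.478·log₂(0.478) = 0.5090
Sum ≈ 2.0042 → 2.004 bits.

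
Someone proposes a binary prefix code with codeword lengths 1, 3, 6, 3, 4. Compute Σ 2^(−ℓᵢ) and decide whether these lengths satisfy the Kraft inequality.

With common denominator 2^6 = 64: Σ 2^(−ℓᵢ) = 32/64 + 8/64 + 1/64 + 8/64 + 4/64 = 53/64 = 0.828125.
Kraft's inequality requires Σ ≤ 1; here Σ = 0.828125 ≤ 1, so such a prefix code exists.

0.828125; yes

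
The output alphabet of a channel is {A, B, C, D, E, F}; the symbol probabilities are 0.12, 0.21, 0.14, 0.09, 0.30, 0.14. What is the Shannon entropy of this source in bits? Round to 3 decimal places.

2.468 bits

H = −Σ pᵢ log₂ pᵢ.
−0.12·log₂(0.12) = 0.3671
−0.21·log₂(0.21) = 0.4728
−0.14·log₂(0.14) = 0.3971
−0.09·log₂(0.09) = 0.3127
−0.30·log₂(0.30) = 0.5211
−0.14·log₂(0.14) = 0.3971
Sum ≈ 2.4679 → 2.468 bits.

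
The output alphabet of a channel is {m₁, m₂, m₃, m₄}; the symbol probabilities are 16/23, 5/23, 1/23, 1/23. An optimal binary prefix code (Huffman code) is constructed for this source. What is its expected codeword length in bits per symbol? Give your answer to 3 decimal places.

Repeatedly combine the two least-probable nodes; the expected code length is the sum of the merged weights.
merge 1/23 + 1/23 → 2/23
merge 2/23 + 5/23 → 7/23
merge 7/23 + 16/23 → 1
L = 2/23 + 7/23 + 1 = 32/23 ≈ 1.391 bits/symbol.

1.391 bits/symbol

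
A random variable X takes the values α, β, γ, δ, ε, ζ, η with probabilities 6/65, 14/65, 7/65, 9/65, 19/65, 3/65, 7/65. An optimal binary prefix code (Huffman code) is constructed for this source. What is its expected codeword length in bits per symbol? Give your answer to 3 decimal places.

2.631 bits/symbol

Repeatedly combine the two least-probable nodes; the expected code length is the sum of the merged weights.
merge 3/65 + 6/65 → 9/65
merge 7/65 + 7/65 → 14/65
merge 9/65 + 9/65 → 18/65
merge 14/65 + 14/65 → 28/65
merge 18/65 + 19/65 → 37/65
merge 28/65 + 37/65 → 1
L = 9/65 + 14/65 + 18/65 + 28/65 + 37/65 + 1 = 171/65 ≈ 2.631 bits/symbol.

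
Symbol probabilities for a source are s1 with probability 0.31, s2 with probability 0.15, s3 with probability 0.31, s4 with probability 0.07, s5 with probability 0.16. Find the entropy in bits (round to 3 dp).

H = −Σ pᵢ log₂ pᵢ.
−0.31·log₂(0.31) = 0.5238
−0.15·log₂(0.15) = 0.4105
−0.31·log₂(0.31) = 0.5238
−0.07·log₂(0.07) = 0.2686
−0.16·log₂(0.16) = 0.4230
Sum ≈ 2.1497 → 2.150 bits.

2.150 bits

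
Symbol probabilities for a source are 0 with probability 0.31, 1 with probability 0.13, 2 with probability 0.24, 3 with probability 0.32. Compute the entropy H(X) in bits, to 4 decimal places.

1.9266 bits

H = −Σ pᵢ log₂ pᵢ.
−0.31·log₂(0.31) = 0.5238
−0.13·log₂(0.13) = 0.3826
−0.24·log₂(0.24) = 0.4941
−0.32·log₂(0.32) = 0.5260
Sum ≈ 1.9266 → 1.9266 bits.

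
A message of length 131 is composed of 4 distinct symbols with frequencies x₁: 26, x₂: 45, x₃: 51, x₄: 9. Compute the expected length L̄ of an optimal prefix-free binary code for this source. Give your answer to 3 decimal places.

Probabilities are the counts divided by 131.
Repeatedly combine the two least-probable nodes; the expected code length is the sum of the merged weights.
merge 9/131 + 26/131 → 35/131
merge 35/131 + 45/131 → 80/131
merge 51/131 + 80/131 → 1
L = 35/131 + 80/131 + 1 = 246/131 ≈ 1.878 bits/symbol.

1.878 bits/symbol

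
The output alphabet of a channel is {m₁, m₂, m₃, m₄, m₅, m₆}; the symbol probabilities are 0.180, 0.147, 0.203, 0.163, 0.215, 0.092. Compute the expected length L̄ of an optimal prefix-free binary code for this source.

2.582 bits/symbol

Repeatedly combine the two least-probable nodes; the expected code length is the sum of the merged weights.
merge 23/250 + 147/1000 → 239/1000
merge 163/1000 + 9/50 → 343/1000
merge 203/1000 + 43/200 → 209/500
merge 239/1000 + 343/1000 → 291/500
merge 209/500 + 291/500 → 1
L = 239/1000 + 343/1000 + 209/500 + 291/500 + 1 = 1291/500 = 2.582 bits/symbol.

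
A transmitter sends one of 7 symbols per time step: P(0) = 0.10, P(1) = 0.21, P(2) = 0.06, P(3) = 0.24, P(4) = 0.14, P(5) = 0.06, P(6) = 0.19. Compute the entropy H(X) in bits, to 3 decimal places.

H = −Σ pᵢ log₂ pᵢ.
−0.10·log₂(0.10) = 0.3322
−0.21·log₂(0.21) = 0.4728
−0.06·log₂(0.06) = 0.2435
−0.24·log₂(0.24) = 0.4941
−0.14·log₂(0.14) = 0.3971
−0.06·log₂(0.06) = 0.2435
−0.19·log₂(0.19) = 0.4552
Sum ≈ 2.6386 → 2.639 bits.

2.639 bits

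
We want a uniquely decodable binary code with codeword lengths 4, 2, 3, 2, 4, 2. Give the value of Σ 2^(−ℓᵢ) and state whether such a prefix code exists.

With common denominator 2^4 = 16: Σ 2^(−ℓᵢ) = 1/16 + 4/16 + 2/16 + 4/16 + 1/16 + 4/16 = 16/16 = 1.
Kraft's inequality requires Σ ≤ 1; here Σ = 1 ≤ 1, so such a prefix code exists.

1; yes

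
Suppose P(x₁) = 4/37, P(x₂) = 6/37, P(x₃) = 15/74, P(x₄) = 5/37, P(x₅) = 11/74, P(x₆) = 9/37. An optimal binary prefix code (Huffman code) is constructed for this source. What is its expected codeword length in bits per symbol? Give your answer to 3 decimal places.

2.554 bits/symbol

Repeatedly combine the two least-probable nodes; the expected code length is the sum of the merged weights.
merge 4/37 + 5/37 → 9/37
merge 11/74 + 6/37 → 23/74
merge 15/74 + 9/37 → 33/74
merge 9/37 + 23/74 → 41/74
merge 33/74 + 41/74 → 1
L = 9/37 + 23/74 + 33/74 + 41/74 + 1 = 189/74 ≈ 2.554 bits/symbol.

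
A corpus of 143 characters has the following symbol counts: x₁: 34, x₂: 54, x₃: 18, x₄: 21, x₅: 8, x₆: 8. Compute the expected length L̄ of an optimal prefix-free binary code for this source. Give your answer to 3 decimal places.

2.350 bits/symbol

Probabilities are the counts divided by 143.
Repeatedly combine the two least-probable nodes; the expected code length is the sum of the merged weights.
merge 8/143 + 8/143 → 16/143
merge 16/143 + 18/143 → 34/143
merge 21/143 + 34/143 → 5/13
merge 34/143 + 54/143 → 8/13
merge 5/13 + 8/13 → 1
L = 16/143 + 34/143 + 5/13 + 8/13 + 1 = 336/143 ≈ 2.350 bits/symbol.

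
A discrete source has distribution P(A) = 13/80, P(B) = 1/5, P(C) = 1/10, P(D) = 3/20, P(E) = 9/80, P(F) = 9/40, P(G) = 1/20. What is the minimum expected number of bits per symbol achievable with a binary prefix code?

Repeatedly combine the two least-probable nodes; the expected code length is the sum of the merged weights.
merge 1/20 + 1/10 → 3/20
merge 9/80 + 3/20 → 21/80
merge 3/20 + 13/80 → 5/16
merge 1/5 + 9/40 → 17/40
merge 21/80 + 5/16 → 23/40
merge 17/40 + 23/40 → 1
L = 3/20 + 21/80 + 5/16 + 17/40 + 23/40 + 1 = 109/40 = 2.725 bits/symbol.

2.725 bits/symbol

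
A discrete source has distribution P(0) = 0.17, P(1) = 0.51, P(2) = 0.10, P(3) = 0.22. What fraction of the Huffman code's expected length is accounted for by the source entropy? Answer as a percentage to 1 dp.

99.0%

Entropy H = −Σ p log₂ p ≈ 1.7428 bits.
Huffman merges: 1/10+17/100→27/100; 11/50+27/100→49/100; 49/100+51/100→1. L = 44/25 ≈ 1.7600.
Efficiency = H/L = 1.7428/1.7600 = 99.0%.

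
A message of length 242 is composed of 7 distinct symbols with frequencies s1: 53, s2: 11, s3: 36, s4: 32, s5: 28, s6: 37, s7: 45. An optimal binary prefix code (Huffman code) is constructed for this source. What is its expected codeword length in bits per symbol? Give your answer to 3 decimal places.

2.756 bits/symbol

Probabilities are the counts divided by 242.
Repeatedly combine the two least-probable nodes; the expected code length is the sum of the merged weights.
merge 1/22 + 14/121 → 39/242
merge 16/121 + 18/121 → 34/121
merge 37/242 + 39/242 → 38/121
merge 45/242 + 53/242 → 49/121
merge 34/121 + 38/121 → 72/121
merge 49/121 + 72/121 → 1
L = 39/242 + 34/121 + 38/121 + 49/121 + 72/121 + 1 = 667/242 ≈ 2.756 bits/symbol.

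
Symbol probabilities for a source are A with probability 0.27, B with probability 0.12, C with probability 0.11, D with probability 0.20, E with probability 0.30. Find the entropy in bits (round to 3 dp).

H = −Σ pᵢ log₂ pᵢ.
−0.27·log₂(0.27) = 0.5100
−0.12·log₂(0.12) = 0.3671
−0.11·log₂(0.11) = 0.3503
−0.20·log₂(0.20) = 0.4644
−0.30·log₂(0.30) = 0.5211
Sum ≈ 2.2129 → 2.213 bits.

2.213 bits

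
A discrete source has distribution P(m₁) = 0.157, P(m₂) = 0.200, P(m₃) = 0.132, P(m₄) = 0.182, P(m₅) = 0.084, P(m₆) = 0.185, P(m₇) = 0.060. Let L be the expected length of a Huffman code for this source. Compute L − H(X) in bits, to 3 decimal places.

0.048 bits

Entropy H = −Σ p log₂ p ≈ 2.7108 bits.
Huffman merges: 3/50+21/250→18/125; 33/250+18/125→69/250; 157/1000+91/500→339/1000; 37/200+1/5→77/200; 69/250+339/1000→123/200; 77/200+123/200→1. L = 2759/1000 ≈ 2.7590.
L − H = 2.7590 − 2.7108 = 0.048 bits.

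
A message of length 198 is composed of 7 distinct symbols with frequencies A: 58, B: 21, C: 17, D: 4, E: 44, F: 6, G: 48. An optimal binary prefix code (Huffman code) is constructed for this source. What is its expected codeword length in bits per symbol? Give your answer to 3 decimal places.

Probabilities are the counts divided by 198.
Repeatedly combine the two least-probable nodes; the expected code length is the sum of the merged weights.
merge 2/99 + 1/33 → 5/99
merge 5/99 + 17/198 → 3/22
merge 7/66 + 3/22 → 8/33
merge 2/9 + 8/33 → 46/99
merge 8/33 + 29/99 → 53/99
merge 46/99 + 53/99 → 1
L = 5/99 + 3/22 + 8/33 + 46/99 + 53/99 + 1 = 481/198 ≈ 2.429 bits/symbol.

2.429 bits/symbol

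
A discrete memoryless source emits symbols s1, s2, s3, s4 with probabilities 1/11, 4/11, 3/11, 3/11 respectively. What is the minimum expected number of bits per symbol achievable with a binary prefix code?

2 bits/symbol

Repeatedly combine the two least-probable nodes; the expected code length is the sum of the merged weights.
merge 1/11 + 3/11 → 4/11
merge 3/11 + 4/11 → 7/11
merge 4/11 + 7/11 → 1
L = 4/11 + 7/11 + 1 = 2 bits/symbol.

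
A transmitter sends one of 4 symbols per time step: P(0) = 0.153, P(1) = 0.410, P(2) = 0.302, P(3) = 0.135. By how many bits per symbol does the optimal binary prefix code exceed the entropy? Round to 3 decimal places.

Entropy H = −Σ p log₂ p ≈ 1.8534 bits.
Huffman merges: 27/200+153/1000→36/125; 36/125+151/500→59/100; 41/100+59/100→1. L = 939/500 ≈ 1.8780.
L − H = 1.8780 − 1.8534 = 0.025 bits.

0.025 bits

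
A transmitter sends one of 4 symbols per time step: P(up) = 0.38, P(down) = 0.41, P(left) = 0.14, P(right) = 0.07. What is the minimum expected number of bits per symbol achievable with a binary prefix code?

Repeatedly combine the two least-probable nodes; the expected code length is the sum of the merged weights.
merge 7/100 + 7/50 → 21/100
merge 21/100 + 19/50 → 59/100
merge 41/100 + 59/100 → 1
L = 21/100 + 59/100 + 1 = 9/5 = 1.8 bits/symbol.

1.8 bits/symbol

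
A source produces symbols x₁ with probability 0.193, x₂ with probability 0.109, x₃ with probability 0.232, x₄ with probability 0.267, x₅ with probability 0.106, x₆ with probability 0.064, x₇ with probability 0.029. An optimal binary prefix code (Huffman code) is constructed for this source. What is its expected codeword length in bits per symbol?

2.594 bits/symbol

Repeatedly combine the two least-probable nodes; the expected code length is the sum of the merged weights.
merge 29/1000 + 8/125 → 93/1000
merge 93/1000 + 53/500 → 199/1000
merge 109/1000 + 193/1000 → 151/500
merge 199/1000 + 29/125 → 431/1000
merge 267/1000 + 151/500 → 569/1000
merge 431/1000 + 569/1000 → 1
L = 93/1000 + 199/1000 + 151/500 + 431/1000 + 569/1000 + 1 = 1297/500 = 2.594 bits/symbol.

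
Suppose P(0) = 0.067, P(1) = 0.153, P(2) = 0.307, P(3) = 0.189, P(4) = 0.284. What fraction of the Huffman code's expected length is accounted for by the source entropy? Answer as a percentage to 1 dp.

Entropy H = −Σ p log₂ p ≈ 2.1687 bits.
Huffman merges: 67/1000+153/1000→11/50; 189/1000+11/50→409/1000; 71/250+307/1000→591/1000; 409/1000+591/1000→1. L = 111/50 ≈ 2.2200.
Efficiency = H/L = 2.1687/2.2200 = 97.7%.

97.7%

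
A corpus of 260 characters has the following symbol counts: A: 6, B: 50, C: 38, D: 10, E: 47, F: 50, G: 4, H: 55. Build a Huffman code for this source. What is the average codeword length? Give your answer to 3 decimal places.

Probabilities are the counts divided by 260.
Repeatedly combine the two least-probable nodes; the expected code length is the sum of the merged weights.
merge 1/65 + 3/130 → 1/26
merge 1/26 + 1/26 → 1/13
merge 1/13 + 19/130 → 29/130
merge 47/260 + 5/26 → 97/260
merge 5/26 + 11/52 → 21/52
merge 29/130 + 97/260 → 31/52
merge 21/52 + 31/52 → 1
L = 1/26 + 1/13 + 29/130 + 97/260 + 21/52 + 31/52 + 1 = 141/52 ≈ 2.712 bits/symbol.

2.712 bits/symbol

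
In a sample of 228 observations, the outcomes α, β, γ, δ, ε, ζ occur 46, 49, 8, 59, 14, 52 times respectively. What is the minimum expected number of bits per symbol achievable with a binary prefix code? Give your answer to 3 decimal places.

2.395 bits/symbol

Probabilities are the counts divided by 228.
Repeatedly combine the two least-probable nodes; the expected code length is the sum of the merged weights.
merge 2/57 + 7/114 → 11/114
merge 11/114 + 23/114 → 17/57
merge 49/228 + 13/57 → 101/228
merge 59/228 + 17/57 → 127/228
merge 101/228 + 127/228 → 1
L = 11/114 + 17/57 + 101/228 + 127/228 + 1 = 91/38 ≈ 2.395 bits/symbol.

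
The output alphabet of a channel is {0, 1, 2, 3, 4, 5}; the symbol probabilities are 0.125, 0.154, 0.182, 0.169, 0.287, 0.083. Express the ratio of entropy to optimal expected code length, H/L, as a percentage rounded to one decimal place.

98.2%

Entropy H = −Σ p log₂ p ≈ 2.4864 bits.
Huffman merges: 83/1000+1/8→26/125; 77/500+169/1000→323/1000; 91/500+26/125→39/100; 287/1000+323/1000→61/100; 39/100+61/100→1. L = 2531/1000 ≈ 2.5310.
Efficiency = H/L = 2.4864/2.5310 = 98.2%.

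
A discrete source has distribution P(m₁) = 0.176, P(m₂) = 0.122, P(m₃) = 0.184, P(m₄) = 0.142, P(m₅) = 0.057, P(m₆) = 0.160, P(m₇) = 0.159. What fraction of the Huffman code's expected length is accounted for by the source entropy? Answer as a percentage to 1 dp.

97.3%

Entropy H = −Σ p log₂ p ≈ 2.7410 bits.
Huffman merges: 57/1000+61/500→179/1000; 71/500+159/1000→301/1000; 4/25+22/125→42/125; 179/1000+23/125→363/1000; 301/1000+42/125→637/1000; 363/1000+637/1000→1. L = 352/125 ≈ 2.8160.
Efficiency = H/L = 2.7410/2.8160 = 97.3%.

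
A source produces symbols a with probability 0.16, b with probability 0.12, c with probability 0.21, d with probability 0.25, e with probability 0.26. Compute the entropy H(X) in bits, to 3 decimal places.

2.268 bits

H = −Σ pᵢ log₂ pᵢ.
−0.16·log₂(0.16) = 0.4230
−0.12·log₂(0.12) = 0.3671
−0.21·log₂(0.21) = 0.4728
−0.25·log₂(0.25) = 0.5000
−0.26·log₂(0.26) = 0.5053
Sum ≈ 2.2682 → 2.268 bits.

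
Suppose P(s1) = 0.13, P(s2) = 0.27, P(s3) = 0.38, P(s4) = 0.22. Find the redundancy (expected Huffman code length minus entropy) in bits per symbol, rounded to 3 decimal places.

0.066 bits

Entropy H = −Σ p log₂ p ≈ 1.9037 bits.
Huffman merges: 13/100+11/50→7/20; 27/100+7/20→31/50; 19/50+31/50→1. L = 197/100 ≈ 1.9700.
L − H = 1.9700 − 1.9037 = 0.066 bits.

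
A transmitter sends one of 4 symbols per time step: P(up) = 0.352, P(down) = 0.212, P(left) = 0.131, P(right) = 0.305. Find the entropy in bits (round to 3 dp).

1.911 bits

H = −Σ pᵢ log₂ pᵢ.
−0.352·log₂(0.352) = 0.5302
−0.212·log₂(0.212) = 0.4744
−0.131·log₂(0.131) = 0.3841
−0.305·log₂(0.305) = 0.5225
Sum ≈ 1.9113 → 1.911 bits.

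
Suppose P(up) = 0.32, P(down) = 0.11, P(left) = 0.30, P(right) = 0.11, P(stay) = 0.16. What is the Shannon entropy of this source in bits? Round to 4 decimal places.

H = −Σ pᵢ log₂ pᵢ.
−0.32·log₂(0.32) = 0.5260
−0.11·log₂(0.11) = 0.3503
−0.30·log₂(0.30) = 0.5211
−0.11·log₂(0.11) = 0.3503
−0.16·log₂(0.16) = 0.4230
Sum ≈ 2.1707 → 2.1707 bits.

2.1707 bits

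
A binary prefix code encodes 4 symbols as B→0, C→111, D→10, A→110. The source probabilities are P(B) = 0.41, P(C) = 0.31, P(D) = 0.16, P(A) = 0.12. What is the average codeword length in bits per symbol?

L̄ = Σ pᵢ·ℓᵢ = 0.41·1 + 0.31·3 + 0.16·2 + 0.12·3 = 2.02 bits/symbol.

2.02 bits/symbol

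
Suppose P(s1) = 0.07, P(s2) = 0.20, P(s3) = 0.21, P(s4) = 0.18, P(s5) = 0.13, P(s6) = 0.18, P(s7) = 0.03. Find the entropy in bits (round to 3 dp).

H = −Σ pᵢ log₂ pᵢ.
−0.07·log₂(0.07) = 0.2686
−0.20·log₂(0.20) = 0.4644
−0.21·log₂(0.21) = 0.4728
−0.18·log₂(0.18) = 0.4453
−0.13·log₂(0.13) = 0.3826
−0.18·log₂(0.18) = 0.4453
−0.03·log₂(0.03) = 0.1518
Sum ≈ 2.6308 → 2.631 bits.

2.631 bits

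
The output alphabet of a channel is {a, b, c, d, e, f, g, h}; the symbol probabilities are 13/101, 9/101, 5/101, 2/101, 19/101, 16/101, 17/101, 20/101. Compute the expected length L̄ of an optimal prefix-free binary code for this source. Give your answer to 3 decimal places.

2.842 bits/symbol

Repeatedly combine the two least-probable nodes; the expected code length is the sum of the merged weights.
merge 2/101 + 5/101 → 7/101
merge 7/101 + 9/101 → 16/101
merge 13/101 + 16/101 → 29/101
merge 16/101 + 17/101 → 33/101
merge 19/101 + 20/101 → 39/101
merge 29/101 + 33/101 → 62/101
merge 39/101 + 62/101 → 1
L = 7/101 + 16/101 + 29/101 + 33/101 + 39/101 + 62/101 + 1 = 287/101 ≈ 2.842 bits/symbol.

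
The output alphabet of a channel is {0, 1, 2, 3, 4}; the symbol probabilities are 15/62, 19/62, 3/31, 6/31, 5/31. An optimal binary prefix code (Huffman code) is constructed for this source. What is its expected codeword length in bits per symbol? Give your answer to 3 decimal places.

Repeatedly combine the two least-probable nodes; the expected code length is the sum of the merged weights.
merge 3/31 + 5/31 → 8/31
merge 6/31 + 15/62 → 27/62
merge 8/31 + 19/62 → 35/62
merge 27/62 + 35/62 → 1
L = 8/31 + 27/62 + 35/62 + 1 = 70/31 ≈ 2.258 bits/symbol.

2.258 bits/symbol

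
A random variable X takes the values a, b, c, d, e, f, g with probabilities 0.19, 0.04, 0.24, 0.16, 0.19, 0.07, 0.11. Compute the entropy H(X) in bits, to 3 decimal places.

H = −Σ pᵢ log₂ pᵢ.
−0.19·log₂(0.19) = 0.4552
−0.04·log₂(0.04) = 0.1858
−0.24·log₂(0.24) = 0.4941
−0.16·log₂(0.16) = 0.4230
−0.19·log₂(0.19) = 0.4552
−0.07·log₂(0.07) = 0.2686
−0.11·log₂(0.11) = 0.3503
Sum ≈ 2.6322 → 2.632 bits.

2.632 bits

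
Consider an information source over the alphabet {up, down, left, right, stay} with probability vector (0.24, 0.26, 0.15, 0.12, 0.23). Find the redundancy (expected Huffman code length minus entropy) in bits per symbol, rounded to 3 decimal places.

0.005 bits

Entropy H = −Σ p log₂ p ≈ 2.2647 bits.
Huffman merges: 3/25+3/20→27/100; 23/100+6/25→47/100; 13/50+27/100→53/100; 47/100+53/100→1. L = 227/100 ≈ 2.2700.
L − H = 2.2700 − 2.2647 = 0.005 bits.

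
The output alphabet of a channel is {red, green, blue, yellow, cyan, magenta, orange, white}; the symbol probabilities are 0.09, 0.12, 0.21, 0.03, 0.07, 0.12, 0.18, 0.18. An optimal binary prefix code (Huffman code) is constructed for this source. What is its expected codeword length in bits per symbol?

Repeatedly combine the two least-probable nodes; the expected code length is the sum of the merged weights.
merge 3/100 + 7/100 → 1/10
merge 9/100 + 1/10 → 19/100
merge 3/25 + 3/25 → 6/25
merge 9/50 + 9/50 → 9/25
merge 19/100 + 21/100 → 2/5
merge 6/25 + 9/25 → 3/5
merge 2/5 + 3/5 → 1
L = 1/10 + 19/100 + 6/25 + 9/25 + 2/5 + 3/5 + 1 = 289/100 = 2.89 bits/symbol.

2.89 bits/symbol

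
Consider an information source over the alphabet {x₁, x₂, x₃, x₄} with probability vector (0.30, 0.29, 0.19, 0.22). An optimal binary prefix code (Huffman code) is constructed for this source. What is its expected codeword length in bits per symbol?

Repeatedly combine the two least-probable nodes; the expected code length is the sum of the merged weights.
merge 19/100 + 11/50 → 41/100
merge 29/100 + 3/10 → 59/100
merge 41/100 + 59/100 → 1
L = 41/100 + 59/100 + 1 = 2 bits/symbol.

2 bits/symbol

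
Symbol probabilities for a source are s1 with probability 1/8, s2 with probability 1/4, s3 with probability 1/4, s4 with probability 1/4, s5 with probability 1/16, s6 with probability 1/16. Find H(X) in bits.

Each probability is a power of 1/2, so log₂(1/p) is an integer.
H = Σ p·log₂(1/p) = 1/8·3 + 1/4·2 + 1/4·2 + 1/4·2 + 1/16·4 + 1/16·4 = 2.375 bits.

2.375 bits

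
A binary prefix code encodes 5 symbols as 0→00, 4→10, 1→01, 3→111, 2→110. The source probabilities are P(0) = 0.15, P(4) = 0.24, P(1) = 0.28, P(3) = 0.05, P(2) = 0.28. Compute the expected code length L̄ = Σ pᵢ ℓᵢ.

2.33 bits/symbol

L̄ = Σ pᵢ·ℓᵢ = 0.15·2 + 0.24·2 + 0.28·2 + 0.05·3 + 0.28·3 = 2.33 bits/symbol.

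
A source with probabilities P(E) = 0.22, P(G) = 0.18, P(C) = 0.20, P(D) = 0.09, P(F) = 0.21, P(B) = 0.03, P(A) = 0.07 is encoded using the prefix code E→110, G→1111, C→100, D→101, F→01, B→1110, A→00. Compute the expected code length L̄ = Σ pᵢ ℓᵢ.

2.93 bits/symbol

L̄ = Σ pᵢ·ℓᵢ = 0.22·3 + 0.18·4 + 0.20·3 + 0.09·3 + 0.21·2 + 0.03·4 + 0.07·2 = 2.93 bits/symbol.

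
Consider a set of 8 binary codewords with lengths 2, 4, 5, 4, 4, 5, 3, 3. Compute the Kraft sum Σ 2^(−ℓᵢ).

With common denominator 2^5 = 32: Σ 2^(−ℓᵢ) = 8/32 + 2/32 + 1/32 + 2/32 + 2/32 + 1/32 + 4/32 + 4/32 = 24/32 = 0.75.

0.75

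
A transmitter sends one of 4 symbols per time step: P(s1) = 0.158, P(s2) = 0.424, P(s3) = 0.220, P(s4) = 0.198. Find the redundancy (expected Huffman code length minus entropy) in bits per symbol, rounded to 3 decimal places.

Entropy H = −Σ p log₂ p ≈ 1.8886 bits.
Huffman merges: 79/500+99/500→89/250; 11/50+89/250→72/125; 53/125+72/125→1. L = 483/250 ≈ 1.9320.
L − H = 1.9320 − 1.8886 = 0.043 bits.

0.043 bits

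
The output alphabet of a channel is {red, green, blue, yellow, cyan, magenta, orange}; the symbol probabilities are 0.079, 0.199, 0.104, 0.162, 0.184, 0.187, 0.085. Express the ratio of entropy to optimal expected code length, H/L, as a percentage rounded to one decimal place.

98.0%

Entropy H = −Σ p log₂ p ≈ 2.7218 bits.
Huffman merges: 79/1000+17/200→41/250; 13/125+81/500→133/500; 41/250+23/125→87/250; 187/1000+199/1000→193/500; 133/500+87/250→307/500; 193/500+307/500→1. L = 1389/500 ≈ 2.7780.
Efficiency = H/L = 2.7218/2.7780 = 98.0%.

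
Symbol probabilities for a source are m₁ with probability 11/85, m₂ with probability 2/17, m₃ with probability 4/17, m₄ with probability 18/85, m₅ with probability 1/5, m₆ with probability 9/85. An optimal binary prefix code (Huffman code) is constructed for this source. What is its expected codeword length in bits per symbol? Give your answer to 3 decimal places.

2.553 bits/symbol

Repeatedly combine the two least-probable nodes; the expected code length is the sum of the merged weights.
merge 9/85 + 2/17 → 19/85
merge 11/85 + 1/5 → 28/85
merge 18/85 + 19/85 → 37/85
merge 4/17 + 28/85 → 48/85
merge 37/85 + 48/85 → 1
L = 19/85 + 28/85 + 37/85 + 48/85 + 1 = 217/85 ≈ 2.553 bits/symbol.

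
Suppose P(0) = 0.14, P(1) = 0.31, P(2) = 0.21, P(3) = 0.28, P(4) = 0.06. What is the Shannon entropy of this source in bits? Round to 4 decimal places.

H = −Σ pᵢ log₂ pᵢ.
−0.14·log₂(0.14) = 0.3971
−0.31·log₂(0.31) = 0.5238
−0.21·log₂(0.21) = 0.4728
−0.28·log₂(0.28) = 0.5142
−0.06·log₂(0.06) = 0.2435
Sum ≈ 2.1515 → 2.1515 bits.

2.1515 bits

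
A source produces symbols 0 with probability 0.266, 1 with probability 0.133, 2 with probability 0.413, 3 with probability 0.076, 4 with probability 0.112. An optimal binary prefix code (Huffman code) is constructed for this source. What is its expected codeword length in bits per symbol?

Repeatedly combine the two least-probable nodes; the expected code length is the sum of the merged weights.
merge 19/250 + 14/125 → 47/250
merge 133/1000 + 47/250 → 321/1000
merge 133/500 + 321/1000 → 587/1000
merge 413/1000 + 587/1000 → 1
L = 47/250 + 321/1000 + 587/1000 + 1 = 262/125 = 2.096 bits/symbol.

2.096 bits/symbol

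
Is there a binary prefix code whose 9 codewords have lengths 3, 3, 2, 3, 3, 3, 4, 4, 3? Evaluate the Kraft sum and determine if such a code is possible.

With common denominator 2^4 = 16: Σ 2^(−ℓᵢ) = 2/16 + 2/16 + 4/16 + 2/16 + 2/16 + 2/16 + 1/16 + 1/16 + 2/16 = 18/16 = 1.125.
Kraft's inequality requires Σ ≤ 1; here Σ = 1.125 > 1, so no such prefix code exists.

1.125; no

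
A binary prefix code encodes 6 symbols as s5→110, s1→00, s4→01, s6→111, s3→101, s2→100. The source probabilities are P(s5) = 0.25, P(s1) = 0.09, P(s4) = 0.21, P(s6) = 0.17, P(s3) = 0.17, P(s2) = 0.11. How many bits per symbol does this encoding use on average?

L̄ = Σ pᵢ·ℓᵢ = 0.25·3 + 0.09·2 + 0.21·2 + 0.17·3 + 0.17·3 + 0.11·3 = 2.7 bits/symbol.

2.7 bits/symbol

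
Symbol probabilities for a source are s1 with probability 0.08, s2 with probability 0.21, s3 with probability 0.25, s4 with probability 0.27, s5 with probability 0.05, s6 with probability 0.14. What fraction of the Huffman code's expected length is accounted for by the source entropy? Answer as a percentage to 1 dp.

99.5%

Entropy H = −Σ p log₂ p ≈ 2.3876 bits.
Huffman merges: 1/20+2/25→13/100; 13/100+7/50→27/100; 21/100+1/4→23/50; 27/100+27/100→27/50; 23/50+27/50→1. L = 12/5 ≈ 2.4000.
Efficiency = H/L = 2.3876/2.4000 = 99.5%.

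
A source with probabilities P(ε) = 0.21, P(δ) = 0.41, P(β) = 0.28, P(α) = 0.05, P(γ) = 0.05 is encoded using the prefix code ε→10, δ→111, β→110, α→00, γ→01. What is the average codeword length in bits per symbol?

2.69 bits/symbol

L̄ = Σ pᵢ·ℓᵢ = 0.21·2 + 0.41·3 + 0.28·3 + 0.05·2 + 0.05·2 = 2.69 bits/symbol.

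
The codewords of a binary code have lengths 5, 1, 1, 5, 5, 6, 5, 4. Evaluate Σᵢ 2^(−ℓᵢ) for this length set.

1.203125

With common denominator 2^6 = 64: Σ 2^(−ℓᵢ) = 2/64 + 32/64 + 32/64 + 2/64 + 2/64 + 1/64 + 2/64 + 4/64 = 77/64 = 1.203125.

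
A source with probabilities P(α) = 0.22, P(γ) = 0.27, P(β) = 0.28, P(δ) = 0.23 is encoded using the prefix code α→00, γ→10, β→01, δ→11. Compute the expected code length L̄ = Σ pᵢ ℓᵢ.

L̄ = Σ pᵢ·ℓᵢ = 0.22·2 + 0.27·2 + 0.28·2 + 0.23·2 = 2 bits/symbol.

2 bits/symbol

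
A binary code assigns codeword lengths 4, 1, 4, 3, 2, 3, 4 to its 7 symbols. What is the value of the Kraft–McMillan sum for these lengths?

With common denominator 2^4 = 16: Σ 2^(−ℓᵢ) = 1/16 + 8/16 + 1/16 + 2/16 + 4/16 + 2/16 + 1/16 = 19/16 = 1.1875.

1.1875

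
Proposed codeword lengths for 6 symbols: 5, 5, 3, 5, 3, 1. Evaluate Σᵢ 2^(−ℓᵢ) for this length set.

With common denominator 2^5 = 32: Σ 2^(−ℓᵢ) = 1/32 + 1/32 + 4/32 + 1/32 + 4/32 + 16/32 = 27/32 = 0.84375.

0.84375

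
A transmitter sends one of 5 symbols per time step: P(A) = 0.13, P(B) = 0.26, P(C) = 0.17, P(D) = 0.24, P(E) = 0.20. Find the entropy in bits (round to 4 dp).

2.2810 bits

H = −Σ pᵢ log₂ pᵢ.
−0.13·log₂(0.13) = 0.3826
−0.26·log₂(0.26) = 0.5053
−0.17·log₂(0.17) = 0.4346
−0.24·log₂(0.24) = 0.4941
−0.20·log₂(0.20) = 0.4644
Sum ≈ 2.2810 → 2.2810 bits.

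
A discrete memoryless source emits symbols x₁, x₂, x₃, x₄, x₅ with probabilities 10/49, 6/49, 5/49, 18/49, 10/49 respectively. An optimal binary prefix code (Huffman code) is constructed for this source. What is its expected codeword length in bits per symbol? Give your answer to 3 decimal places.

Repeatedly combine the two least-probable nodes; the expected code length is the sum of the merged weights.
merge 5/49 + 6/49 → 11/49
merge 10/49 + 10/49 → 20/49
merge 11/49 + 18/49 → 29/49
merge 20/49 + 29/49 → 1
L = 11/49 + 20/49 + 29/49 + 1 = 109/49 ≈ 2.224 bits/symbol.

2.224 bits/symbol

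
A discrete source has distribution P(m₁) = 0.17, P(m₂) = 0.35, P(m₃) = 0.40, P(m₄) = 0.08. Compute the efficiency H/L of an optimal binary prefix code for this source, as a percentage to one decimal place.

96.5%

Entropy H = −Σ p log₂ p ≈ 1.7850 bits.
Huffman merges: 2/25+17/100→1/4; 1/4+7/20→3/5; 2/5+3/5→1. L = 37/20 ≈ 1.8500.
Efficiency = H/L = 1.7850/1.8500 = 96.5%.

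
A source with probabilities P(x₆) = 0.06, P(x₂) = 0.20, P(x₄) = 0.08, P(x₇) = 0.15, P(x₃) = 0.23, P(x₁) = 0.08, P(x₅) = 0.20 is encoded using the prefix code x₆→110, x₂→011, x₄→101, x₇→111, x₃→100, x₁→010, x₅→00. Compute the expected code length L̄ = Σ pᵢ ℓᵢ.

L̄ = Σ pᵢ·ℓᵢ = 0.06·3 + 0.20·3 + 0.08·3 + 0.15·3 + 0.23·3 + 0.08·3 + 0.20·2 = 2.8 bits/symbol.

2.8 bits/symbol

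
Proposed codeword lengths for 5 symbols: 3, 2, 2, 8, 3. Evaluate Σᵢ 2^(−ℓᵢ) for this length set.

0.75390625

With common denominator 2^8 = 256: Σ 2^(−ℓᵢ) = 32/256 + 64/256 + 64/256 + 1/256 + 32/256 = 193/256 = 0.75390625.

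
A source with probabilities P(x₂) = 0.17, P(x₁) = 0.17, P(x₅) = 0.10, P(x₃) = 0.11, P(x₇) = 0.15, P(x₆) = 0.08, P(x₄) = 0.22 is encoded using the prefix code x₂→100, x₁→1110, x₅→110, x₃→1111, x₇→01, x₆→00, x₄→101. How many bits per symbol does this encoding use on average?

3.05 bits/symbol

L̄ = Σ pᵢ·ℓᵢ = 0.17·3 + 0.17·4 + 0.10·3 + 0.11·4 + 0.15·2 + 0.08·2 + 0.22·3 = 3.05 bits/symbol.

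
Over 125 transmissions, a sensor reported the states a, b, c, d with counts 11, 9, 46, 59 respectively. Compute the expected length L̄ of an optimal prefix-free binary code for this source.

1.688 bits/symbol

Probabilities are the counts divided by 125.
Repeatedly combine the two least-probable nodes; the expected code length is the sum of the merged weights.
merge 9/125 + 11/125 → 4/25
merge 4/25 + 46/125 → 66/125
merge 59/125 + 66/125 → 1
L = 4/25 + 66/125 + 1 = 211/125 = 1.688 bits/symbol.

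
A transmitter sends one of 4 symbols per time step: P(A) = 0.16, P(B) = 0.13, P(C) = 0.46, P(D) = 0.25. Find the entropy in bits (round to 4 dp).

1.8210 bits

H = −Σ pᵢ log₂ pᵢ.
−0.16·log₂(0.16) = 0.4230
−0.13·log₂(0.13) = 0.3826
−0.46·log₂(0.46) = 0.5153
−0.25·log₂(0.25) = 0.5000
Sum ≈ 1.8210 → 1.8210 bits.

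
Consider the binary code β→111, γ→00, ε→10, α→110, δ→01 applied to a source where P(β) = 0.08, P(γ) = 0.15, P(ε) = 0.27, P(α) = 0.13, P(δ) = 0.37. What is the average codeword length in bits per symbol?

2.21 bits/symbol

L̄ = Σ pᵢ·ℓᵢ = 0.08·3 + 0.15·2 + 0.27·2 + 0.13·3 + 0.37·2 = 2.21 bits/symbol.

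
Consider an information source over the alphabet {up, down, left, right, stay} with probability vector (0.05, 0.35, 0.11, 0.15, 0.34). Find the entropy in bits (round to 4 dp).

2.0362 bits

H = −Σ pᵢ log₂ pᵢ.
−0.05·log₂(0.05) = 0.2161
−0.35·log₂(0.35) = 0.5301
−0.11·log₂(0.11) = 0.3503
−0.15·log₂(0.15) = 0.4105
−0.34·log₂(0.34) = 0.5292
Sum ≈ 2.0362 → 2.0362 bits.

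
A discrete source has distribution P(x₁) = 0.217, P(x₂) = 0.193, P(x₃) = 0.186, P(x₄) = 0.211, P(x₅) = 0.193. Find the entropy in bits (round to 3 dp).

H = −Σ pᵢ log₂ pᵢ.
−0.217·log₂(0.217) = 0.4783
−0.193·log₂(0.193) = 0.4581
−0.186·log₂(0.186) = 0.4514
−0.211·log₂(0.211) = 0.4736
−0.193·log₂(0.193) = 0.4581
Sum ≈ 2.3194 → 2.319 bits.

2.319 bits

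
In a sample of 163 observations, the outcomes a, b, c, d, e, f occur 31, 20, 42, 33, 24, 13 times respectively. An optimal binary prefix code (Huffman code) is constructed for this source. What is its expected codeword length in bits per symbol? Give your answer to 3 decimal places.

2.540 bits/symbol

Probabilities are the counts divided by 163.
Repeatedly combine the two least-probable nodes; the expected code length is the sum of the merged weights.
merge 13/163 + 20/163 → 33/163
merge 24/163 + 31/163 → 55/163
merge 33/163 + 33/163 → 66/163
merge 42/163 + 55/163 → 97/163
merge 66/163 + 97/163 → 1
L = 33/163 + 55/163 + 66/163 + 97/163 + 1 = 414/163 ≈ 2.540 bits/symbol.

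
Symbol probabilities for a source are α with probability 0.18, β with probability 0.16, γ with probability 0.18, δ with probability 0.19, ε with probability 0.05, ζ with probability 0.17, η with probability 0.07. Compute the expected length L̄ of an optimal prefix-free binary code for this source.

2.75 bits/symbol

Repeatedly combine the two least-probable nodes; the expected code length is the sum of the merged weights.
merge 1/20 + 7/100 → 3/25
merge 3/25 + 4/25 → 7/25
merge 17/100 + 9/50 → 7/20
merge 9/50 + 19/100 → 37/100
merge 7/25 + 7/20 → 63/100
merge 37/100 + 63/100 → 1
L = 3/25 + 7/25 + 7/20 + 37/100 + 63/100 + 1 = 11/4 = 2.75 bits/symbol.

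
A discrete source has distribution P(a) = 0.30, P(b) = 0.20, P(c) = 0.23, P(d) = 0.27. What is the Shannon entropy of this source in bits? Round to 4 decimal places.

H = −Σ pᵢ log₂ pᵢ.
−0.30·log₂(0.30) = 0.5211
−0.20·log₂(0.20) = 0.4644
−0.23·log₂(0.23) = 0.4877
−0.27·log₂(0.27) = 0.5100
Sum ≈ 1.9832 → 1.9832 bits.

1.9832 bits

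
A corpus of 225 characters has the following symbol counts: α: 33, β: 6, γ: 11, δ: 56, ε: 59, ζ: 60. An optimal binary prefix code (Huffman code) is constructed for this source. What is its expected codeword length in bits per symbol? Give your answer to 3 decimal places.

2.298 bits/symbol

Probabilities are the counts divided by 225.
Repeatedly combine the two least-probable nodes; the expected code length is the sum of the merged weights.
merge 2/75 + 11/225 → 17/225
merge 17/225 + 11/75 → 2/9
merge 2/9 + 56/225 → 106/225
merge 59/225 + 4/15 → 119/225
merge 106/225 + 119/225 → 1
L = 17/225 + 2/9 + 106/225 + 119/225 + 1 = 517/225 ≈ 2.298 bits/symbol.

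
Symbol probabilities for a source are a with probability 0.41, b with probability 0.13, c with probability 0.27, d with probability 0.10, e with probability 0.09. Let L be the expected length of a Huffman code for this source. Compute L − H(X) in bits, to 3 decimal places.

0.035 bits

Entropy H = −Σ p log₂ p ≈ 2.0649 bits.
Huffman merges: 9/100+1/10→19/100; 13/100+19/100→8/25; 27/100+8/25→59/100; 41/100+59/100→1. L = 21/10 ≈ 2.1000.
L − H = 2.1000 − 2.0649 = 0.035 bits.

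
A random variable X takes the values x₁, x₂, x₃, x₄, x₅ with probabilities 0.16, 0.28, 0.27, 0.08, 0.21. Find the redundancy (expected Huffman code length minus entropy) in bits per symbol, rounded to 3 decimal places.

Entropy H = −Σ p log₂ p ≈ 2.2116 bits.
Huffman merges: 2/25+4/25→6/25; 21/100+6/25→9/20; 27/100+7/25→11/20; 9/20+11/20→1. L = 56/25 ≈ 2.2400.
L − H = 2.2400 − 2.2116 = 0.028 bits.

0.028 bits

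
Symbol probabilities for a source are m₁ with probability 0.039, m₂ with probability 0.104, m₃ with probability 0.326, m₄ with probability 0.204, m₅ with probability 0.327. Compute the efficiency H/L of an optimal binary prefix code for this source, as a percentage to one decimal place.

Entropy H = −Σ p log₂ p ≈ 2.0445 bits.
Huffman merges: 39/1000+13/125→143/1000; 143/1000+51/250→347/1000; 163/500+327/1000→653/1000; 347/1000+653/1000→1. L = 2143/1000 ≈ 2.1430.
Efficiency = H/L = 2.0445/2.1430 = 95.4%.

95.4%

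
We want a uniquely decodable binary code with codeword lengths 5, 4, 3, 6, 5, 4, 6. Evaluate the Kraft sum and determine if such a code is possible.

0.34375; yes

With common denominator 2^6 = 64: Σ 2^(−ℓᵢ) = 2/64 + 4/64 + 8/64 + 1/64 + 2/64 + 4/64 + 1/64 = 22/64 = 0.34375.
Kraft's inequality requires Σ ≤ 1; here Σ = 0.34375 ≤ 1, so such a prefix code exists.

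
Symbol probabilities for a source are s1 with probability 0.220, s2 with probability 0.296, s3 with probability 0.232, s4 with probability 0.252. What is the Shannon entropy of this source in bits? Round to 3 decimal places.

H = −Σ pᵢ log₂ pᵢ.
−0.220·log₂(0.220) = 0.4806
−0.296·log₂(0.296) = 0.5199
−0.232·log₂(0.232) = 0.4890
−0.252·log₂(0.252) = 0.5011
Sum ≈ 1.9906 → 1.991 bits.

1.991 bits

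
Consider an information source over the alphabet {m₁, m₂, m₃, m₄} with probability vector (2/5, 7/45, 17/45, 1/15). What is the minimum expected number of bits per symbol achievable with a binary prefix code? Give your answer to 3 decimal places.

Repeatedly combine the two least-probable nodes; the expected code length is the sum of the merged weights.
merge 1/15 + 7/45 → 2/9
merge 2/9 + 17/45 → 3/5
merge 2/5 + 3/5 → 1
L = 2/9 + 3/5 + 1 = 82/45 ≈ 1.822 bits/symbol.

1.822 bits/symbol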